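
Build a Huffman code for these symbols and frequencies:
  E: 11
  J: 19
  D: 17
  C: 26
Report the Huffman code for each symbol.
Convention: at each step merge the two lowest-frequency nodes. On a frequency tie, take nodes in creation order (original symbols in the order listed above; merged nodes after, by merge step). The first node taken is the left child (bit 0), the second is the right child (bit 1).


Huffman tree construction:
Step 1: Merge E(11) + D(17) = 28
Step 2: Merge J(19) + C(26) = 45
Step 3: Merge (E+D)(28) + (J+C)(45) = 73
Read each symbol's code off the tree from the root (left child = 0, right child = 1).

Codes:
  E: 00 (length 2)
  J: 10 (length 2)
  D: 01 (length 2)
  C: 11 (length 2)
Average code length: 146/73 = 2.0000 bits/symbol


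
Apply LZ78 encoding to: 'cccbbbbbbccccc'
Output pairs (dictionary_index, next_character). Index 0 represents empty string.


LZ78 encoding steps:
Dictionary: {0: ''}
Step 1: w='' (idx 0), next='c' -> output (0, 'c'), add 'c' as idx 1
Step 2: w='c' (idx 1), next='c' -> output (1, 'c'), add 'cc' as idx 2
Step 3: w='' (idx 0), next='b' -> output (0, 'b'), add 'b' as idx 3
Step 4: w='b' (idx 3), next='b' -> output (3, 'b'), add 'bb' as idx 4
Step 5: w='bb' (idx 4), next='b' -> output (4, 'b'), add 'bbb' as idx 5
Step 6: w='cc' (idx 2), next='c' -> output (2, 'c'), add 'ccc' as idx 6
Step 7: w='cc' (idx 2), end of input -> output (2, '')


Encoded: [(0, 'c'), (1, 'c'), (0, 'b'), (3, 'b'), (4, 'b'), (2, 'c'), (2, '')]


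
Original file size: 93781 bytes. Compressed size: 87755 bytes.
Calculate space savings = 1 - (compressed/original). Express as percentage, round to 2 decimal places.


ratio = compressed/original = 87755/93781 = 0.935744
savings = 1 - ratio = 1 - 0.935744 = 0.064256
as a percentage: 0.064256 * 100 = 6.43%

Space savings = 1 - 87755/93781 = 6.43%


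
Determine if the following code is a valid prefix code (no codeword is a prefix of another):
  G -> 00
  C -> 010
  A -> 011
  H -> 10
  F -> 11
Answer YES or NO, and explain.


Checking each pair (does one codeword prefix another?):
  G='00' vs C='010': no prefix
  G='00' vs A='011': no prefix
  G='00' vs H='10': no prefix
  G='00' vs F='11': no prefix
  C='010' vs G='00': no prefix
  C='010' vs A='011': no prefix
  C='010' vs H='10': no prefix
  C='010' vs F='11': no prefix
  A='011' vs G='00': no prefix
  A='011' vs C='010': no prefix
  A='011' vs H='10': no prefix
  A='011' vs F='11': no prefix
  H='10' vs G='00': no prefix
  H='10' vs C='010': no prefix
  H='10' vs A='011': no prefix
  H='10' vs F='11': no prefix
  F='11' vs G='00': no prefix
  F='11' vs C='010': no prefix
  F='11' vs A='011': no prefix
  F='11' vs H='10': no prefix
No violation found over all pairs.

YES -- this is a valid prefix code. No codeword is a prefix of any other codeword.


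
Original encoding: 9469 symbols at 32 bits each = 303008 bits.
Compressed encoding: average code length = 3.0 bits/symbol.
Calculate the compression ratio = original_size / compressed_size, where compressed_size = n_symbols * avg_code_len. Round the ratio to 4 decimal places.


original_size = n_symbols * orig_bits = 9469 * 32 = 303008 bits
compressed_size = n_symbols * avg_code_len = 9469 * 3.0 = 28407.0 bits
ratio = original_size / compressed_size = 303008 / 28407.0 = 10.6667

Compression ratio = 10.6667


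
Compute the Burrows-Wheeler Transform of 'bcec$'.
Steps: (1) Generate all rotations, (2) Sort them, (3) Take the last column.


Rotations (sorted):
  0: $bcec -> last char: c
  1: bcec$ -> last char: $
  2: c$bce -> last char: e
  3: cec$b -> last char: b
  4: ec$bc -> last char: c


BWT = c$ebc


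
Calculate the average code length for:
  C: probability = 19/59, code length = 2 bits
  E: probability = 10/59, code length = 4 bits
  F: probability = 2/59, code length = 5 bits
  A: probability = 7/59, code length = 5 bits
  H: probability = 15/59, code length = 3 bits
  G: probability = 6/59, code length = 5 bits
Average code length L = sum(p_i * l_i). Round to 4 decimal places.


Weighted contributions p_i * l_i:
  C: (19/59) * 2 = 38/59
  E: (10/59) * 4 = 40/59
  F: (2/59) * 5 = 10/59
  A: (7/59) * 5 = 35/59
  H: (15/59) * 3 = 45/59
  G: (6/59) * 5 = 30/59
Sum = (38 + 40 + 10 + 35 + 45 + 30)/59 = 198/59

L = 198/59 = 3.3559 bits/symbol


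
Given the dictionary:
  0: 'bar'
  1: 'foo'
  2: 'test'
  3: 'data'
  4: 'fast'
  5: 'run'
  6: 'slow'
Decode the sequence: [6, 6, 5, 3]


Look up each index in the dictionary:
  6 -> 'slow'
  6 -> 'slow'
  5 -> 'run'
  3 -> 'data'

Decoded: "slow slow run data"


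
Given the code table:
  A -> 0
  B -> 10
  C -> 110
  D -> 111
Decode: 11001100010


Decoding:
110 -> C
0 -> A
110 -> C
0 -> A
0 -> A
10 -> B


Result: CACAAB


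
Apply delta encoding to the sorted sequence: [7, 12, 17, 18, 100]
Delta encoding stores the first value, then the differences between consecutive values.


First value: 7
Deltas:
  12 - 7 = 5
  17 - 12 = 5
  18 - 17 = 1
  100 - 18 = 82


Delta encoded: [7, 5, 5, 1, 82]


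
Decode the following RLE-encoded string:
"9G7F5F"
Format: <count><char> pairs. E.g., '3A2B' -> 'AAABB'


Expanding each <count><char> pair:
  9G -> 'GGGGGGGGG'
  7F -> 'FFFFFFF'
  5F -> 'FFFFF'

Decoded = GGGGGGGGGFFFFFFFFFFFF


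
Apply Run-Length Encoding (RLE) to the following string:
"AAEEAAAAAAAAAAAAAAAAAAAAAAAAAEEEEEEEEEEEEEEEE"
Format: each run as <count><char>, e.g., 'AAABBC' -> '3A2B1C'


Scanning runs left to right:
  i=0: run of 'A' x 2 -> '2A'
  i=2: run of 'E' x 2 -> '2E'
  i=4: run of 'A' x 25 -> '25A'
  i=29: run of 'E' x 16 -> '16E'

RLE = 2A2E25A16E


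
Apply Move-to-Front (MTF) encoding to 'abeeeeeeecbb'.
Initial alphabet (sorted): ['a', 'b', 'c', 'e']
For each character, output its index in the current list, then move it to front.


MTF encoding:
'a': index 0 in ['a', 'b', 'c', 'e'] -> ['a', 'b', 'c', 'e']
'b': index 1 in ['a', 'b', 'c', 'e'] -> ['b', 'a', 'c', 'e']
'e': index 3 in ['b', 'a', 'c', 'e'] -> ['e', 'b', 'a', 'c']
'e': index 0 in ['e', 'b', 'a', 'c'] -> ['e', 'b', 'a', 'c']
'e': index 0 in ['e', 'b', 'a', 'c'] -> ['e', 'b', 'a', 'c']
'e': index 0 in ['e', 'b', 'a', 'c'] -> ['e', 'b', 'a', 'c']
'e': index 0 in ['e', 'b', 'a', 'c'] -> ['e', 'b', 'a', 'c']
'e': index 0 in ['e', 'b', 'a', 'c'] -> ['e', 'b', 'a', 'c']
'e': index 0 in ['e', 'b', 'a', 'c'] -> ['e', 'b', 'a', 'c']
'c': index 3 in ['e', 'b', 'a', 'c'] -> ['c', 'e', 'b', 'a']
'b': index 2 in ['c', 'e', 'b', 'a'] -> ['b', 'c', 'e', 'a']
'b': index 0 in ['b', 'c', 'e', 'a'] -> ['b', 'c', 'e', 'a']


Output: [0, 1, 3, 0, 0, 0, 0, 0, 0, 3, 2, 0]


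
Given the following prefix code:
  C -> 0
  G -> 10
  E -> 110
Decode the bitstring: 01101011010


Decoding step by step:
Bits 0 -> C
Bits 110 -> E
Bits 10 -> G
Bits 110 -> E
Bits 10 -> G


Decoded message: CEGEG


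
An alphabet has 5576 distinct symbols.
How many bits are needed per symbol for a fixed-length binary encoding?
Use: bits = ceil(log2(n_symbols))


log2(5576) = 12.445
Bracket: 2^12 = 4096 < 5576 <= 2^13 = 8192
So ceil(log2(5576)) = 13

bits = ceil(log2(5576)) = ceil(12.445) = 13 bits


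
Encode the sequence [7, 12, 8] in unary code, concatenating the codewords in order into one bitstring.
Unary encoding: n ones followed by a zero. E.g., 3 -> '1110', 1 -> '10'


Encode each number as n ones followed by a terminating 0:
  7 -> 11111110 (8 bits)
  12 -> 1111111111110 (13 bits)
  8 -> 111111110 (9 bits)
Total length = 8 + 13 + 9 = 30 bits.

Unary([7, 12, 8]) = 111111101111111111110111111110 (30 bits)


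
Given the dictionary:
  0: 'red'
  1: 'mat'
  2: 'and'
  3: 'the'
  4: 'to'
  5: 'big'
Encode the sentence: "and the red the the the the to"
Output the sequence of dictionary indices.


Look up each word in the dictionary:
  'and' -> 2
  'the' -> 3
  'red' -> 0
  'the' -> 3
  'the' -> 3
  'the' -> 3
  'the' -> 3
  'to' -> 4

Encoded: [2, 3, 0, 3, 3, 3, 3, 4]


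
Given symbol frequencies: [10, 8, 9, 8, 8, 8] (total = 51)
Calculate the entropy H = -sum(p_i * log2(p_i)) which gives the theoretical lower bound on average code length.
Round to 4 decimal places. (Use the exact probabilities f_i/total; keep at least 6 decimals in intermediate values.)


Per-symbol terms -p_i * log2(p_i) with p_i = f_i/51:
  p = 10/51 = 0.196078: log2(p) = -2.350497, -p*log2(p) = 0.460882
  p = 8/51 = 0.156863: log2(p) = -2.672425, -p*log2(p) = 0.419204
  p = 9/51 = 0.176471: log2(p) = -2.502500, -p*log2(p) = 0.441618
  p = 8/51 = 0.156863: log2(p) = -2.672425, -p*log2(p) = 0.419204
  p = 8/51 = 0.156863: log2(p) = -2.672425, -p*log2(p) = 0.419204
  p = 8/51 = 0.156863: log2(p) = -2.672425, -p*log2(p) = 0.419204
H = 0.460882 + 0.419204 + 0.441618 + 0.419204 + 0.419204 + 0.419204 = 2.579316

H = 2.5793 bits/symbol


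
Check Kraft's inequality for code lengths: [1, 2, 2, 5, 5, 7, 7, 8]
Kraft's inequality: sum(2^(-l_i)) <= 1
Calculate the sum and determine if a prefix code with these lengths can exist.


Sum = 2^(-1) + 2^(-2) + 2^(-2) + 2^(-5) + 2^(-5) + 2^(-7) + 2^(-7) + 2^(-8)
    = 0.5 + 0.25 + 0.25 + 0.03125 + 0.03125 + 0.0078125 + 0.0078125 + 0.00390625
    = 277/256 = 1.08203125
Since 1.08203125 > 1, Kraft's inequality is NOT satisfied.
A prefix code with these lengths CANNOT exist.

Kraft sum = 1.08203125. Not satisfied.


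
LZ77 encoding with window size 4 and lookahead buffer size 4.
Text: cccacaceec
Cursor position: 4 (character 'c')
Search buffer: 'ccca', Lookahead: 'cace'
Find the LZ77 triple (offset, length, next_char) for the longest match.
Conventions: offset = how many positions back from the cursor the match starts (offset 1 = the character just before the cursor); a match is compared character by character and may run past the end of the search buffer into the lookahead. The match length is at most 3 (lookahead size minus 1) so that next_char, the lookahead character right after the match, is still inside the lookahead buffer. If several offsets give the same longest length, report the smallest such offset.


Try each offset into the search buffer:
  offset=1 (pos 3, char 'a'): match length 0
  offset=2 (pos 2, char 'c'): match length 3
  offset=3 (pos 1, char 'c'): match length 1
  offset=4 (pos 0, char 'c'): match length 1
Longest match has length 3 at offset 2.
next_char = character at position 4 + 3 = 7 -> 'e'

Best match: offset=2, length=3 (matching 'cac' starting at position 2)
LZ77 triple: (2, 3, 'e')


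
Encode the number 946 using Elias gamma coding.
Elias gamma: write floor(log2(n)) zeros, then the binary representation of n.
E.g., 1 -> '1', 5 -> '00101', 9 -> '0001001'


num_bits = floor(log2(946)) + 1 = 10
leading_zeros = num_bits - 1 = 9
binary(946) = 1110110010

Elias gamma(946) = '000000000' + '1110110010' = 0000000001110110010 (19 bits)


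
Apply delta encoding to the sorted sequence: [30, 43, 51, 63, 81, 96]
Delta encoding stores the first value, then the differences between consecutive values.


First value: 30
Deltas:
  43 - 30 = 13
  51 - 43 = 8
  63 - 51 = 12
  81 - 63 = 18
  96 - 81 = 15


Delta encoded: [30, 13, 8, 12, 18, 15]


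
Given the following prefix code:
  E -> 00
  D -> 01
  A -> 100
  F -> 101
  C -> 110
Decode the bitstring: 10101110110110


Decoding step by step:
Bits 101 -> F
Bits 01 -> D
Bits 110 -> C
Bits 110 -> C
Bits 110 -> C


Decoded message: FDCCC


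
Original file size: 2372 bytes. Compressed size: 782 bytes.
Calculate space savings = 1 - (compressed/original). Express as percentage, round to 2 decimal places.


ratio = compressed/original = 782/2372 = 0.32968
savings = 1 - ratio = 1 - 0.32968 = 0.67032
as a percentage: 0.67032 * 100 = 67.03%

Space savings = 1 - 782/2372 = 67.03%


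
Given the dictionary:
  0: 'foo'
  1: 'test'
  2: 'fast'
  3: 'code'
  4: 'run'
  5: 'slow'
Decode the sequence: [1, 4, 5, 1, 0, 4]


Look up each index in the dictionary:
  1 -> 'test'
  4 -> 'run'
  5 -> 'slow'
  1 -> 'test'
  0 -> 'foo'
  4 -> 'run'

Decoded: "test run slow test foo run"


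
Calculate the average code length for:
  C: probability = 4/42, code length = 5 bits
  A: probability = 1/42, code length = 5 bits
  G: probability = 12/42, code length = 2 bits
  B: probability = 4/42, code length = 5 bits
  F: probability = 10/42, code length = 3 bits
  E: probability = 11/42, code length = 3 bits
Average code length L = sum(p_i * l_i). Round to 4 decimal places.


Weighted contributions p_i * l_i:
  C: (4/42) * 5 = 20/42
  A: (1/42) * 5 = 5/42
  G: (12/42) * 2 = 24/42
  B: (4/42) * 5 = 20/42
  F: (10/42) * 3 = 30/42
  E: (11/42) * 3 = 33/42
Sum = (20 + 5 + 24 + 20 + 30 + 33)/42 = 132/42

L = 132/42 = 3.1429 bits/symbol


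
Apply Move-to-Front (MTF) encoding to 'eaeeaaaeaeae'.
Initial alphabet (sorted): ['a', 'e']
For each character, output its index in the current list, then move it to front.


MTF encoding:
'e': index 1 in ['a', 'e'] -> ['e', 'a']
'a': index 1 in ['e', 'a'] -> ['a', 'e']
'e': index 1 in ['a', 'e'] -> ['e', 'a']
'e': index 0 in ['e', 'a'] -> ['e', 'a']
'a': index 1 in ['e', 'a'] -> ['a', 'e']
'a': index 0 in ['a', 'e'] -> ['a', 'e']
'a': index 0 in ['a', 'e'] -> ['a', 'e']
'e': index 1 in ['a', 'e'] -> ['e', 'a']
'a': index 1 in ['e', 'a'] -> ['a', 'e']
'e': index 1 in ['a', 'e'] -> ['e', 'a']
'a': index 1 in ['e', 'a'] -> ['a', 'e']
'e': index 1 in ['a', 'e'] -> ['e', 'a']


Output: [1, 1, 1, 0, 1, 0, 0, 1, 1, 1, 1, 1]


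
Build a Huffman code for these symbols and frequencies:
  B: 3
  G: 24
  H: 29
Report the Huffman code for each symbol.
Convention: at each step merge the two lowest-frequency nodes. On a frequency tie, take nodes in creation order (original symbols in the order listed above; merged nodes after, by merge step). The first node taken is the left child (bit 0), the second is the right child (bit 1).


Huffman tree construction:
Step 1: Merge B(3) + G(24) = 27
Step 2: Merge (B+G)(27) + H(29) = 56
Read each symbol's code off the tree from the root (left child = 0, right child = 1).

Codes:
  B: 00 (length 2)
  G: 01 (length 2)
  H: 1 (length 1)
Average code length: 83/56 = 1.4821 bits/symbol


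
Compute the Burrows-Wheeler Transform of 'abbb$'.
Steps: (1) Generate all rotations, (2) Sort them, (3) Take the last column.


Rotations (sorted):
  0: $abbb -> last char: b
  1: abbb$ -> last char: $
  2: b$abb -> last char: b
  3: bb$ab -> last char: b
  4: bbb$a -> last char: a


BWT = b$bba


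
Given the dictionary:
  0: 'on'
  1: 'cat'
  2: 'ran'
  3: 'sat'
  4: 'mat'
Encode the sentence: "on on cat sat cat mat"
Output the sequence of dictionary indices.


Look up each word in the dictionary:
  'on' -> 0
  'on' -> 0
  'cat' -> 1
  'sat' -> 3
  'cat' -> 1
  'mat' -> 4

Encoded: [0, 0, 1, 3, 1, 4]


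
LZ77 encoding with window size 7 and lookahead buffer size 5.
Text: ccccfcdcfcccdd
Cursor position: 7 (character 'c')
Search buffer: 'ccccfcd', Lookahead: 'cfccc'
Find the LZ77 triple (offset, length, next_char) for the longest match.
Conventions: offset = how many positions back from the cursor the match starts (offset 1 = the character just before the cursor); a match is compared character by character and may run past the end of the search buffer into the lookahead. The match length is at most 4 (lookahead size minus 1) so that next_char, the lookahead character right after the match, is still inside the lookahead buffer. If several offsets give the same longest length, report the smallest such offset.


Try each offset into the search buffer:
  offset=1 (pos 6, char 'd'): match length 0
  offset=2 (pos 5, char 'c'): match length 1
  offset=3 (pos 4, char 'f'): match length 0
  offset=4 (pos 3, char 'c'): match length 3
  offset=5 (pos 2, char 'c'): match length 1
  offset=6 (pos 1, char 'c'): match length 1
  offset=7 (pos 0, char 'c'): match length 1
Longest match has length 3 at offset 4.
next_char = character at position 7 + 3 = 10 -> 'c'

Best match: offset=4, length=3 (matching 'cfc' starting at position 3)
LZ77 triple: (4, 3, 'c')


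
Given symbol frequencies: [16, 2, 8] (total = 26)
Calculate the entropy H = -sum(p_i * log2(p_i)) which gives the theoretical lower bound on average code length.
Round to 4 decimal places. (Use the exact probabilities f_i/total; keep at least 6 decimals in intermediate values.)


Per-symbol terms -p_i * log2(p_i) with p_i = f_i/26:
  p = 16/26 = 0.615385: log2(p) = -0.700440, -p*log2(p) = 0.431040
  p = 2/26 = 0.076923: log2(p) = -3.700440, -p*log2(p) = 0.284649
  p = 8/26 = 0.307692: log2(p) = -1.700440, -p*log2(p) = 0.523212
H = 0.431040 + 0.284649 + 0.523212 = 1.238901

H = 1.2389 bits/symbol


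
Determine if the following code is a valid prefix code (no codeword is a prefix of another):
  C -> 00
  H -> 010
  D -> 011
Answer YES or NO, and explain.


Checking each pair (does one codeword prefix another?):
  C='00' vs H='010': no prefix
  C='00' vs D='011': no prefix
  H='010' vs C='00': no prefix
  H='010' vs D='011': no prefix
  D='011' vs C='00': no prefix
  D='011' vs H='010': no prefix
No violation found over all pairs.

YES -- this is a valid prefix code. No codeword is a prefix of any other codeword.


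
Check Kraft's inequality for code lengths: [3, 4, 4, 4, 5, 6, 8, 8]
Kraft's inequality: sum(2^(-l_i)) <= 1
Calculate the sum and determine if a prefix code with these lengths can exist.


Sum = 2^(-3) + 2^(-4) + 2^(-4) + 2^(-4) + 2^(-5) + 2^(-6) + 2^(-8) + 2^(-8)
    = 0.125 + 0.0625 + 0.0625 + 0.0625 + 0.03125 + 0.015625 + 0.00390625 + 0.00390625
    = 94/256 = 0.3671875
Since 0.3671875 <= 1, Kraft's inequality IS satisfied.
A prefix code with these lengths CAN exist.

Kraft sum = 0.3671875. Satisfied.


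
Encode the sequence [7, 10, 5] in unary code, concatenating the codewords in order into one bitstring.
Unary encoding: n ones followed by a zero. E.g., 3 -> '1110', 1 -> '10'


Encode each number as n ones followed by a terminating 0:
  7 -> 11111110 (8 bits)
  10 -> 11111111110 (11 bits)
  5 -> 111110 (6 bits)
Total length = 8 + 11 + 6 = 25 bits.

Unary([7, 10, 5]) = 1111111011111111110111110 (25 bits)


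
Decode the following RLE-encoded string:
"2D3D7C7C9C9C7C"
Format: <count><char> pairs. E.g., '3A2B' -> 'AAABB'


Expanding each <count><char> pair:
  2D -> 'DD'
  3D -> 'DDD'
  7C -> 'CCCCCCC'
  7C -> 'CCCCCCC'
  9C -> 'CCCCCCCCC'
  9C -> 'CCCCCCCCC'
  7C -> 'CCCCCCC'

Decoded = DDDDDCCCCCCCCCCCCCCCCCCCCCCCCCCCCCCCCCCCCCCC


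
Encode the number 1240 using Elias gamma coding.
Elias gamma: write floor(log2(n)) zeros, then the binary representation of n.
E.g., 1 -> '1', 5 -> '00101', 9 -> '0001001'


num_bits = floor(log2(1240)) + 1 = 11
leading_zeros = num_bits - 1 = 10
binary(1240) = 10011011000

Elias gamma(1240) = '0000000000' + '10011011000' = 000000000010011011000 (21 bits)


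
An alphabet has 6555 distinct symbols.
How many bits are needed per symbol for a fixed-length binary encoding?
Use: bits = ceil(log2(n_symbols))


log2(6555) = 12.6784
Bracket: 2^12 = 4096 < 6555 <= 2^13 = 8192
So ceil(log2(6555)) = 13

bits = ceil(log2(6555)) = ceil(12.6784) = 13 bits


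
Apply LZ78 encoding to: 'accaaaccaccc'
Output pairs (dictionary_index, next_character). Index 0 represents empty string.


LZ78 encoding steps:
Dictionary: {0: ''}
Step 1: w='' (idx 0), next='a' -> output (0, 'a'), add 'a' as idx 1
Step 2: w='' (idx 0), next='c' -> output (0, 'c'), add 'c' as idx 2
Step 3: w='c' (idx 2), next='a' -> output (2, 'a'), add 'ca' as idx 3
Step 4: w='a' (idx 1), next='a' -> output (1, 'a'), add 'aa' as idx 4
Step 5: w='c' (idx 2), next='c' -> output (2, 'c'), add 'cc' as idx 5
Step 6: w='a' (idx 1), next='c' -> output (1, 'c'), add 'ac' as idx 6
Step 7: w='cc' (idx 5), end of input -> output (5, '')


Encoded: [(0, 'a'), (0, 'c'), (2, 'a'), (1, 'a'), (2, 'c'), (1, 'c'), (5, '')]


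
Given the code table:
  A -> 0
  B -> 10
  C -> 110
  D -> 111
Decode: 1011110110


Decoding:
10 -> B
111 -> D
10 -> B
110 -> C


Result: BDBC


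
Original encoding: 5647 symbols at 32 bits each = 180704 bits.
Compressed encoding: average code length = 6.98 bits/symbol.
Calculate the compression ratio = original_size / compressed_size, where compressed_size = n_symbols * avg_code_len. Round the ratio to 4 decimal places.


original_size = n_symbols * orig_bits = 5647 * 32 = 180704 bits
compressed_size = n_symbols * avg_code_len = 5647 * 6.98 = 39416.06 bits
ratio = original_size / compressed_size = 180704 / 39416.06 = 4.5845

Compression ratio = 4.5845


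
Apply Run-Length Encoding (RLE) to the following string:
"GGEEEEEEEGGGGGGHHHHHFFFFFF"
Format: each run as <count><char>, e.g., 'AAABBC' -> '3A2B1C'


Scanning runs left to right:
  i=0: run of 'G' x 2 -> '2G'
  i=2: run of 'E' x 7 -> '7E'
  i=9: run of 'G' x 6 -> '6G'
  i=15: run of 'H' x 5 -> '5H'
  i=20: run of 'F' x 6 -> '6F'

RLE = 2G7E6G5H6F


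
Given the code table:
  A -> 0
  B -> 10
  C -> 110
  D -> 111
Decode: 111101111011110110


Decoding:
111 -> D
10 -> B
111 -> D
10 -> B
111 -> D
10 -> B
110 -> C


Result: DBDBDBC


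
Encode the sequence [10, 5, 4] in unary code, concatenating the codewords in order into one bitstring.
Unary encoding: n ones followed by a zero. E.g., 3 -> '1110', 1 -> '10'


Encode each number as n ones followed by a terminating 0:
  10 -> 11111111110 (11 bits)
  5 -> 111110 (6 bits)
  4 -> 11110 (5 bits)
Total length = 11 + 6 + 5 = 22 bits.

Unary([10, 5, 4]) = 1111111111011111011110 (22 bits)


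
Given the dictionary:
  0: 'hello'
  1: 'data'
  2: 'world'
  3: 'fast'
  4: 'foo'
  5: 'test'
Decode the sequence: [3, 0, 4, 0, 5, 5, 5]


Look up each index in the dictionary:
  3 -> 'fast'
  0 -> 'hello'
  4 -> 'foo'
  0 -> 'hello'
  5 -> 'test'
  5 -> 'test'
  5 -> 'test'

Decoded: "fast hello foo hello test test test"


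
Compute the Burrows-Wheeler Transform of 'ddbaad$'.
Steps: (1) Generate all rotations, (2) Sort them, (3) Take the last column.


Rotations (sorted):
  0: $ddbaad -> last char: d
  1: aad$ddb -> last char: b
  2: ad$ddba -> last char: a
  3: baad$dd -> last char: d
  4: d$ddbaa -> last char: a
  5: dbaad$d -> last char: d
  6: ddbaad$ -> last char: $


BWT = dbadad$


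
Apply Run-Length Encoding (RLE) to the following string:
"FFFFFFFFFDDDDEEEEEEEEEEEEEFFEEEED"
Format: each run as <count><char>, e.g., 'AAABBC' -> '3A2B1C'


Scanning runs left to right:
  i=0: run of 'F' x 9 -> '9F'
  i=9: run of 'D' x 4 -> '4D'
  i=13: run of 'E' x 13 -> '13E'
  i=26: run of 'F' x 2 -> '2F'
  i=28: run of 'E' x 4 -> '4E'
  i=32: run of 'D' x 1 -> '1D'

RLE = 9F4D13E2F4E1D


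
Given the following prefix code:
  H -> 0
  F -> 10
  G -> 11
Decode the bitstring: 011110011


Decoding step by step:
Bits 0 -> H
Bits 11 -> G
Bits 11 -> G
Bits 0 -> H
Bits 0 -> H
Bits 11 -> G


Decoded message: HGGHHG


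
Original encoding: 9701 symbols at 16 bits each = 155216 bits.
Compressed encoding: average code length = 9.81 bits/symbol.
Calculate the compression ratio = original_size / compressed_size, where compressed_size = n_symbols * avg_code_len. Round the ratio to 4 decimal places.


original_size = n_symbols * orig_bits = 9701 * 16 = 155216 bits
compressed_size = n_symbols * avg_code_len = 9701 * 9.81 = 95166.81 bits
ratio = original_size / compressed_size = 155216 / 95166.81 = 1.631

Compression ratio = 1.631


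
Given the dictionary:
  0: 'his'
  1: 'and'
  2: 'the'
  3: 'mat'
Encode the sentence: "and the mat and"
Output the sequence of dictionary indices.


Look up each word in the dictionary:
  'and' -> 1
  'the' -> 2
  'mat' -> 3
  'and' -> 1

Encoded: [1, 2, 3, 1]


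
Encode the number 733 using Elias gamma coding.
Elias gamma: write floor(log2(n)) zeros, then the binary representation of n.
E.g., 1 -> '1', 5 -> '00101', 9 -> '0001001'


num_bits = floor(log2(733)) + 1 = 10
leading_zeros = num_bits - 1 = 9
binary(733) = 1011011101

Elias gamma(733) = '000000000' + '1011011101' = 0000000001011011101 (19 bits)


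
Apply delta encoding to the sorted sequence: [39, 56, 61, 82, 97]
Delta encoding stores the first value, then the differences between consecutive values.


First value: 39
Deltas:
  56 - 39 = 17
  61 - 56 = 5
  82 - 61 = 21
  97 - 82 = 15


Delta encoded: [39, 17, 5, 21, 15]


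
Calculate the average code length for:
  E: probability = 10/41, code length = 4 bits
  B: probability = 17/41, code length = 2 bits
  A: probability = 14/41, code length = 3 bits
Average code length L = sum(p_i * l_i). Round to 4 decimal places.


Weighted contributions p_i * l_i:
  E: (10/41) * 4 = 40/41
  B: (17/41) * 2 = 34/41
  A: (14/41) * 3 = 42/41
Sum = (40 + 34 + 42)/41 = 116/41

L = 116/41 = 2.8293 bits/symbol


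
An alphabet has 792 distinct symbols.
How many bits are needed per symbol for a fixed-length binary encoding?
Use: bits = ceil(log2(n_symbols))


log2(792) = 9.6294
Bracket: 2^9 = 512 < 792 <= 2^10 = 1024
So ceil(log2(792)) = 10

bits = ceil(log2(792)) = ceil(9.6294) = 10 bits


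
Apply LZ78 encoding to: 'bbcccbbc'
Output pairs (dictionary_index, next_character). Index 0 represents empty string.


LZ78 encoding steps:
Dictionary: {0: ''}
Step 1: w='' (idx 0), next='b' -> output (0, 'b'), add 'b' as idx 1
Step 2: w='b' (idx 1), next='c' -> output (1, 'c'), add 'bc' as idx 2
Step 3: w='' (idx 0), next='c' -> output (0, 'c'), add 'c' as idx 3
Step 4: w='c' (idx 3), next='b' -> output (3, 'b'), add 'cb' as idx 4
Step 5: w='bc' (idx 2), end of input -> output (2, '')


Encoded: [(0, 'b'), (1, 'c'), (0, 'c'), (3, 'b'), (2, '')]


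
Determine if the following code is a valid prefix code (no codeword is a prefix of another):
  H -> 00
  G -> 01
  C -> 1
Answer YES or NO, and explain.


Checking each pair (does one codeword prefix another?):
  H='00' vs G='01': no prefix
  H='00' vs C='1': no prefix
  G='01' vs H='00': no prefix
  G='01' vs C='1': no prefix
  C='1' vs H='00': no prefix
  C='1' vs G='01': no prefix
No violation found over all pairs.

YES -- this is a valid prefix code. No codeword is a prefix of any other codeword.


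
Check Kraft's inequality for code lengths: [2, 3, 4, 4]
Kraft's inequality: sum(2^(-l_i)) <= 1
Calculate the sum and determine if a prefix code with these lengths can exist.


Sum = 2^(-2) + 2^(-3) + 2^(-4) + 2^(-4)
    = 0.25 + 0.125 + 0.0625 + 0.0625
    = 8/16 = 0.5
Since 0.5 <= 1, Kraft's inequality IS satisfied.
A prefix code with these lengths CAN exist.

Kraft sum = 0.5. Satisfied.


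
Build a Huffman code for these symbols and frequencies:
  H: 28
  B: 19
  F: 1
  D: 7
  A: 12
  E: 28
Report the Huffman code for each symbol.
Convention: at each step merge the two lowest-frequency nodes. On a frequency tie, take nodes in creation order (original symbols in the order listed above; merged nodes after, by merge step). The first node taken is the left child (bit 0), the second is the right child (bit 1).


Huffman tree construction:
Step 1: Merge F(1) + D(7) = 8
Step 2: Merge (F+D)(8) + A(12) = 20
Step 3: Merge B(19) + ((F+D)+A)(20) = 39
Step 4: Merge H(28) + E(28) = 56
Step 5: Merge (B+((F+D)+A))(39) + (H+E)(56) = 95
Read each symbol's code off the tree from the root (left child = 0, right child = 1).

Codes:
  H: 10 (length 2)
  B: 00 (length 2)
  F: 0100 (length 4)
  D: 0101 (length 4)
  A: 011 (length 3)
  E: 11 (length 2)
Average code length: 218/95 = 2.2947 bits/symbol


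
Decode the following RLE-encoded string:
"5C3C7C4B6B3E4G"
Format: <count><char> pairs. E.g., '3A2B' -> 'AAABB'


Expanding each <count><char> pair:
  5C -> 'CCCCC'
  3C -> 'CCC'
  7C -> 'CCCCCCC'
  4B -> 'BBBB'
  6B -> 'BBBBBB'
  3E -> 'EEE'
  4G -> 'GGGG'

Decoded = CCCCCCCCCCCCCCCBBBBBBBBBBEEEGGGG


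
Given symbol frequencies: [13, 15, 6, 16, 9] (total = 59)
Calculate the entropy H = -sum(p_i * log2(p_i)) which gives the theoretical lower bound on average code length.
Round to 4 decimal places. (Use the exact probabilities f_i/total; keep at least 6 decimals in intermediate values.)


Per-symbol terms -p_i * log2(p_i) with p_i = f_i/59:
  p = 13/59 = 0.220339: log2(p) = -2.182203, -p*log2(p) = 0.480824
  p = 15/59 = 0.254237: log2(p) = -1.975752, -p*log2(p) = 0.502310
  p = 6/59 = 0.101695: log2(p) = -3.297681, -p*log2(p) = 0.335357
  p = 16/59 = 0.271186: log2(p) = -1.882643, -p*log2(p) = 0.510547
  p = 9/59 = 0.152542: log2(p) = -2.712718, -p*log2(p) = 0.413804
H = 0.480824 + 0.502310 + 0.335357 + 0.510547 + 0.413804 = 2.242842

H = 2.2428 bits/symbol


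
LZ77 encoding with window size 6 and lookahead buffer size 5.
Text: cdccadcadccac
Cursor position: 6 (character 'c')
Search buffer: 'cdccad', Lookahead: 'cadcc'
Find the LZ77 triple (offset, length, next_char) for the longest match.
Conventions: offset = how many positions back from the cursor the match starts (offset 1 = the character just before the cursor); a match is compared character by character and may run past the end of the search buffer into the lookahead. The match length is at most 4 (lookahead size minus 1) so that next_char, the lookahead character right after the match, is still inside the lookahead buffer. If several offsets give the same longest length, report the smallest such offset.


Try each offset into the search buffer:
  offset=1 (pos 5, char 'd'): match length 0
  offset=2 (pos 4, char 'a'): match length 0
  offset=3 (pos 3, char 'c'): match length 4
  offset=4 (pos 2, char 'c'): match length 1
  offset=5 (pos 1, char 'd'): match length 0
  offset=6 (pos 0, char 'c'): match length 1
Longest match has length 4 at offset 3.
next_char = character at position 6 + 4 = 10 -> 'c'

Best match: offset=3, length=4 (matching 'cadc' starting at position 3)
LZ77 triple: (3, 4, 'c')


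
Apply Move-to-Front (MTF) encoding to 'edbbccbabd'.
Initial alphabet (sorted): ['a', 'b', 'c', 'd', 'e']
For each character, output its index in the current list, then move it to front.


MTF encoding:
'e': index 4 in ['a', 'b', 'c', 'd', 'e'] -> ['e', 'a', 'b', 'c', 'd']
'd': index 4 in ['e', 'a', 'b', 'c', 'd'] -> ['d', 'e', 'a', 'b', 'c']
'b': index 3 in ['d', 'e', 'a', 'b', 'c'] -> ['b', 'd', 'e', 'a', 'c']
'b': index 0 in ['b', 'd', 'e', 'a', 'c'] -> ['b', 'd', 'e', 'a', 'c']
'c': index 4 in ['b', 'd', 'e', 'a', 'c'] -> ['c', 'b', 'd', 'e', 'a']
'c': index 0 in ['c', 'b', 'd', 'e', 'a'] -> ['c', 'b', 'd', 'e', 'a']
'b': index 1 in ['c', 'b', 'd', 'e', 'a'] -> ['b', 'c', 'd', 'e', 'a']
'a': index 4 in ['b', 'c', 'd', 'e', 'a'] -> ['a', 'b', 'c', 'd', 'e']
'b': index 1 in ['a', 'b', 'c', 'd', 'e'] -> ['b', 'a', 'c', 'd', 'e']
'd': index 3 in ['b', 'a', 'c', 'd', 'e'] -> ['d', 'b', 'a', 'c', 'e']


Output: [4, 4, 3, 0, 4, 0, 1, 4, 1, 3]


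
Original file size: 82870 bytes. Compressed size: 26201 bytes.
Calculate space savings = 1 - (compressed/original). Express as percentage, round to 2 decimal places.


ratio = compressed/original = 26201/82870 = 0.31617
savings = 1 - ratio = 1 - 0.31617 = 0.68383
as a percentage: 0.68383 * 100 = 68.38%

Space savings = 1 - 26201/82870 = 68.38%


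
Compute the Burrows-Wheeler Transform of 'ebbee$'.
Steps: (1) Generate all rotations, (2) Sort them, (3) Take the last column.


Rotations (sorted):
  0: $ebbee -> last char: e
  1: bbee$e -> last char: e
  2: bee$eb -> last char: b
  3: e$ebbe -> last char: e
  4: ebbee$ -> last char: $
  5: ee$ebb -> last char: b


BWT = eebe$b


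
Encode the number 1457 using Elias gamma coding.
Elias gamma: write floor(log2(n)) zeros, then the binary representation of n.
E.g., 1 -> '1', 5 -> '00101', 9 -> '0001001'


num_bits = floor(log2(1457)) + 1 = 11
leading_zeros = num_bits - 1 = 10
binary(1457) = 10110110001

Elias gamma(1457) = '0000000000' + '10110110001' = 000000000010110110001 (21 bits)


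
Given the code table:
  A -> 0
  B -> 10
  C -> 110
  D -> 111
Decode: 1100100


Decoding:
110 -> C
0 -> A
10 -> B
0 -> A


Result: CABA


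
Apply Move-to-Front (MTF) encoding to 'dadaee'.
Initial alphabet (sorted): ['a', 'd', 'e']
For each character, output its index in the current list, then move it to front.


MTF encoding:
'd': index 1 in ['a', 'd', 'e'] -> ['d', 'a', 'e']
'a': index 1 in ['d', 'a', 'e'] -> ['a', 'd', 'e']
'd': index 1 in ['a', 'd', 'e'] -> ['d', 'a', 'e']
'a': index 1 in ['d', 'a', 'e'] -> ['a', 'd', 'e']
'e': index 2 in ['a', 'd', 'e'] -> ['e', 'a', 'd']
'e': index 0 in ['e', 'a', 'd'] -> ['e', 'a', 'd']


Output: [1, 1, 1, 1, 2, 0]


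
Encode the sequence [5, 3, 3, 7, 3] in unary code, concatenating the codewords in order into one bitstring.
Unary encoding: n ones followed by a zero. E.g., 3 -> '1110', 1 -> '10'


Encode each number as n ones followed by a terminating 0:
  5 -> 111110 (6 bits)
  3 -> 1110 (4 bits)
  3 -> 1110 (4 bits)
  7 -> 11111110 (8 bits)
  3 -> 1110 (4 bits)
Total length = 6 + 4 + 4 + 8 + 4 = 26 bits.

Unary([5, 3, 3, 7, 3]) = 11111011101110111111101110 (26 bits)


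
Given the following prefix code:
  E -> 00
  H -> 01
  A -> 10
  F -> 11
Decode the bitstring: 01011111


Decoding step by step:
Bits 01 -> H
Bits 01 -> H
Bits 11 -> F
Bits 11 -> F


Decoded message: HHFF


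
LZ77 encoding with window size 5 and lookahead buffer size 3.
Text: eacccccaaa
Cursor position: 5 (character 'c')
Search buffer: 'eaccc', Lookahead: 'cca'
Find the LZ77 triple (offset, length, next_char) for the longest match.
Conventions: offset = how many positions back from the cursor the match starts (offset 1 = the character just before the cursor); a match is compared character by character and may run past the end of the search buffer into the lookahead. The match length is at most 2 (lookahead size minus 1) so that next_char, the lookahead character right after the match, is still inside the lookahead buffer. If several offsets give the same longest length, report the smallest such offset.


Try each offset into the search buffer:
  offset=1 (pos 4, char 'c'): match length 2
  offset=2 (pos 3, char 'c'): match length 2
  offset=3 (pos 2, char 'c'): match length 2
  offset=4 (pos 1, char 'a'): match length 0
  offset=5 (pos 0, char 'e'): match length 0
Longest match has length 2, found at offsets 1, 2, 3; take the smallest, offset 1.
next_char = character at position 5 + 2 = 7 -> 'a'

Best match: offset=1, length=2 (matching 'cc' starting at position 4)
LZ77 triple: (1, 2, 'a')


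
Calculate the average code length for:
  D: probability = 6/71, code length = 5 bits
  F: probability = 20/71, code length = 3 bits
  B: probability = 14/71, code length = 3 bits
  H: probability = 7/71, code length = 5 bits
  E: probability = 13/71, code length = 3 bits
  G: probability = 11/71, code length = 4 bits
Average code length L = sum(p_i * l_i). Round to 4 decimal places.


Weighted contributions p_i * l_i:
  D: (6/71) * 5 = 30/71
  F: (20/71) * 3 = 60/71
  B: (14/71) * 3 = 42/71
  H: (7/71) * 5 = 35/71
  E: (13/71) * 3 = 39/71
  G: (11/71) * 4 = 44/71
Sum = (30 + 60 + 42 + 35 + 39 + 44)/71 = 250/71

L = 250/71 = 3.5211 bits/symbol


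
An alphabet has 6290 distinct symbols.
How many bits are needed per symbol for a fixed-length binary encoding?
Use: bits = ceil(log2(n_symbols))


log2(6290) = 12.6188
Bracket: 2^12 = 4096 < 6290 <= 2^13 = 8192
So ceil(log2(6290)) = 13

bits = ceil(log2(6290)) = ceil(12.6188) = 13 bits


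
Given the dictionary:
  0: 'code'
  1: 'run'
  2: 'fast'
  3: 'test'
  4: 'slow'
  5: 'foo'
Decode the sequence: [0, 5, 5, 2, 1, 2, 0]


Look up each index in the dictionary:
  0 -> 'code'
  5 -> 'foo'
  5 -> 'foo'
  2 -> 'fast'
  1 -> 'run'
  2 -> 'fast'
  0 -> 'code'

Decoded: "code foo foo fast run fast code"


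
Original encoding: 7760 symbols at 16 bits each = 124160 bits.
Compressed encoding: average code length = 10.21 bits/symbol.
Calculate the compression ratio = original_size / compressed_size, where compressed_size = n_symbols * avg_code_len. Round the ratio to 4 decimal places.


original_size = n_symbols * orig_bits = 7760 * 16 = 124160 bits
compressed_size = n_symbols * avg_code_len = 7760 * 10.21 = 79229.6 bits
ratio = original_size / compressed_size = 124160 / 79229.6 = 1.5671

Compression ratio = 1.5671


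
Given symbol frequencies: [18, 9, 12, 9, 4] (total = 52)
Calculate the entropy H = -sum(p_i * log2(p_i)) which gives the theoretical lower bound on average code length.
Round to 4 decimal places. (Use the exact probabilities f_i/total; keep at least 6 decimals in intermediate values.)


Per-symbol terms -p_i * log2(p_i) with p_i = f_i/52:
  p = 18/52 = 0.346154: log2(p) = -1.530515, -p*log2(p) = 0.529794
  p = 9/52 = 0.173077: log2(p) = -2.530515, -p*log2(p) = 0.437974
  p = 12/52 = 0.230769: log2(p) = -2.115477, -p*log2(p) = 0.488187
  p = 9/52 = 0.173077: log2(p) = -2.530515, -p*log2(p) = 0.437974
  p = 4/52 = 0.076923: log2(p) = -3.700440, -p*log2(p) = 0.284649
H = 0.529794 + 0.437974 + 0.488187 + 0.437974 + 0.284649 = 2.178578

H = 2.1786 bits/symbol


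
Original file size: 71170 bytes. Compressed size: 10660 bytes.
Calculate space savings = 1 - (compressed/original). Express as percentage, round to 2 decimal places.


ratio = compressed/original = 10660/71170 = 0.149782
savings = 1 - ratio = 1 - 0.149782 = 0.850218
as a percentage: 0.850218 * 100 = 85.02%

Space savings = 1 - 10660/71170 = 85.02%


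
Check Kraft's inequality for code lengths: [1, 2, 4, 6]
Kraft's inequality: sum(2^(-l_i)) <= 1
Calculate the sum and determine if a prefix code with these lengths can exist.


Sum = 2^(-1) + 2^(-2) + 2^(-4) + 2^(-6)
    = 0.5 + 0.25 + 0.0625 + 0.015625
    = 53/64 = 0.828125
Since 0.828125 <= 1, Kraft's inequality IS satisfied.
A prefix code with these lengths CAN exist.

Kraft sum = 0.828125. Satisfied.


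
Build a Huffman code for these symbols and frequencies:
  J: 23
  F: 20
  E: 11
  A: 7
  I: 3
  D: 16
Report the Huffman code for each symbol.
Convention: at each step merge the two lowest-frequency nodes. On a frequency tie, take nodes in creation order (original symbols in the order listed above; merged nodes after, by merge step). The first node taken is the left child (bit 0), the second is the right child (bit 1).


Huffman tree construction:
Step 1: Merge I(3) + A(7) = 10
Step 2: Merge (I+A)(10) + E(11) = 21
Step 3: Merge D(16) + F(20) = 36
Step 4: Merge ((I+A)+E)(21) + J(23) = 44
Step 5: Merge (D+F)(36) + (((I+A)+E)+J)(44) = 80
Read each symbol's code off the tree from the root (left child = 0, right child = 1).

Codes:
  J: 11 (length 2)
  F: 01 (length 2)
  E: 101 (length 3)
  A: 1001 (length 4)
  I: 1000 (length 4)
  D: 00 (length 2)
Average code length: 191/80 = 2.3875 bits/symbol


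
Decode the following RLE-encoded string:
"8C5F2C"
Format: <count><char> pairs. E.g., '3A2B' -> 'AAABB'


Expanding each <count><char> pair:
  8C -> 'CCCCCCCC'
  5F -> 'FFFFF'
  2C -> 'CC'

Decoded = CCCCCCCCFFFFFCC


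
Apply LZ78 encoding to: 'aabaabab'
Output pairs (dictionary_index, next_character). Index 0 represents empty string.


LZ78 encoding steps:
Dictionary: {0: ''}
Step 1: w='' (idx 0), next='a' -> output (0, 'a'), add 'a' as idx 1
Step 2: w='a' (idx 1), next='b' -> output (1, 'b'), add 'ab' as idx 2
Step 3: w='a' (idx 1), next='a' -> output (1, 'a'), add 'aa' as idx 3
Step 4: w='' (idx 0), next='b' -> output (0, 'b'), add 'b' as idx 4
Step 5: w='ab' (idx 2), end of input -> output (2, '')


Encoded: [(0, 'a'), (1, 'b'), (1, 'a'), (0, 'b'), (2, '')]


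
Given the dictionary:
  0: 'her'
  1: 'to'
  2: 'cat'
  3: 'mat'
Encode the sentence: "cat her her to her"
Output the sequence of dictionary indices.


Look up each word in the dictionary:
  'cat' -> 2
  'her' -> 0
  'her' -> 0
  'to' -> 1
  'her' -> 0

Encoded: [2, 0, 0, 1, 0]


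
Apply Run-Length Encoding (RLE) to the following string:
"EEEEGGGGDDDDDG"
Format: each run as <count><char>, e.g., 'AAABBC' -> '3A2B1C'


Scanning runs left to right:
  i=0: run of 'E' x 4 -> '4E'
  i=4: run of 'G' x 4 -> '4G'
  i=8: run of 'D' x 5 -> '5D'
  i=13: run of 'G' x 1 -> '1G'

RLE = 4E4G5D1G


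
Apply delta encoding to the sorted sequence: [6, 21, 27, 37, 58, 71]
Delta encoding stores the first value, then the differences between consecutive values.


First value: 6
Deltas:
  21 - 6 = 15
  27 - 21 = 6
  37 - 27 = 10
  58 - 37 = 21
  71 - 58 = 13


Delta encoded: [6, 15, 6, 10, 21, 13]


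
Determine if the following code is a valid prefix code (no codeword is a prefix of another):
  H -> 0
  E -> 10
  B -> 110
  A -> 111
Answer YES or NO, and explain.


Checking each pair (does one codeword prefix another?):
  H='0' vs E='10': no prefix
  H='0' vs B='110': no prefix
  H='0' vs A='111': no prefix
  E='10' vs H='0': no prefix
  E='10' vs B='110': no prefix
  E='10' vs A='111': no prefix
  B='110' vs H='0': no prefix
  B='110' vs E='10': no prefix
  B='110' vs A='111': no prefix
  A='111' vs H='0': no prefix
  A='111' vs E='10': no prefix
  A='111' vs B='110': no prefix
No violation found over all pairs.

YES -- this is a valid prefix code. No codeword is a prefix of any other codeword.
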